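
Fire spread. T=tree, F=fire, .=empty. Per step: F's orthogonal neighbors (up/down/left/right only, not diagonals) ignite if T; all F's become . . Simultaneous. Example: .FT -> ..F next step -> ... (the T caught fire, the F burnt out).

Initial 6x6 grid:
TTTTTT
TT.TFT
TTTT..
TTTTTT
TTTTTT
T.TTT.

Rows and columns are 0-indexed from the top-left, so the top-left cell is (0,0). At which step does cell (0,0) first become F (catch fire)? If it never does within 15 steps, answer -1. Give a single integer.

Step 1: cell (0,0)='T' (+3 fires, +1 burnt)
Step 2: cell (0,0)='T' (+3 fires, +3 burnt)
Step 3: cell (0,0)='T' (+3 fires, +3 burnt)
Step 4: cell (0,0)='T' (+5 fires, +3 burnt)
Step 5: cell (0,0)='F' (+8 fires, +5 burnt)
  -> target ignites at step 5
Step 6: cell (0,0)='.' (+6 fires, +8 burnt)
Step 7: cell (0,0)='.' (+1 fires, +6 burnt)
Step 8: cell (0,0)='.' (+1 fires, +1 burnt)
Step 9: cell (0,0)='.' (+0 fires, +1 burnt)
  fire out at step 9

5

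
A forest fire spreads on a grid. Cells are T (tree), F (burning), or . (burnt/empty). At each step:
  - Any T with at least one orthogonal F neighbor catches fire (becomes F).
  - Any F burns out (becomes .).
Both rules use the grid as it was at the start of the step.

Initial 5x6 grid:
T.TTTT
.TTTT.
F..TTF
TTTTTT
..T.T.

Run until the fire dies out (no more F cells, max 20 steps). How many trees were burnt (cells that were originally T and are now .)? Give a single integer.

Step 1: +3 fires, +2 burnt (F count now 3)
Step 2: +4 fires, +3 burnt (F count now 4)
Step 3: +5 fires, +4 burnt (F count now 5)
Step 4: +4 fires, +5 burnt (F count now 4)
Step 5: +2 fires, +4 burnt (F count now 2)
Step 6: +0 fires, +2 burnt (F count now 0)
Fire out after step 6
Initially T: 19, now '.': 29
Total burnt (originally-T cells now '.'): 18

Answer: 18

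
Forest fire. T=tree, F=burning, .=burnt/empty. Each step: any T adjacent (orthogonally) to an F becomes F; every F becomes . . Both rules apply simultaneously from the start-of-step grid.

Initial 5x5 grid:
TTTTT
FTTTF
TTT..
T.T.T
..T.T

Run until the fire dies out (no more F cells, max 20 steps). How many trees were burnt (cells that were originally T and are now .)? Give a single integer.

Answer: 14

Derivation:
Step 1: +5 fires, +2 burnt (F count now 5)
Step 2: +5 fires, +5 burnt (F count now 5)
Step 3: +2 fires, +5 burnt (F count now 2)
Step 4: +1 fires, +2 burnt (F count now 1)
Step 5: +1 fires, +1 burnt (F count now 1)
Step 6: +0 fires, +1 burnt (F count now 0)
Fire out after step 6
Initially T: 16, now '.': 23
Total burnt (originally-T cells now '.'): 14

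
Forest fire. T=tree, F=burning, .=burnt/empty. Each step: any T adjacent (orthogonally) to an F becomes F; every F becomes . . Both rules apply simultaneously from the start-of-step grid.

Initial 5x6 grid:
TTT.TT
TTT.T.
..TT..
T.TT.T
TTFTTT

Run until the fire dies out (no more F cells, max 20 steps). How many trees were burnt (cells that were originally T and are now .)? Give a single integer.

Answer: 17

Derivation:
Step 1: +3 fires, +1 burnt (F count now 3)
Step 2: +4 fires, +3 burnt (F count now 4)
Step 3: +4 fires, +4 burnt (F count now 4)
Step 4: +3 fires, +4 burnt (F count now 3)
Step 5: +2 fires, +3 burnt (F count now 2)
Step 6: +1 fires, +2 burnt (F count now 1)
Step 7: +0 fires, +1 burnt (F count now 0)
Fire out after step 7
Initially T: 20, now '.': 27
Total burnt (originally-T cells now '.'): 17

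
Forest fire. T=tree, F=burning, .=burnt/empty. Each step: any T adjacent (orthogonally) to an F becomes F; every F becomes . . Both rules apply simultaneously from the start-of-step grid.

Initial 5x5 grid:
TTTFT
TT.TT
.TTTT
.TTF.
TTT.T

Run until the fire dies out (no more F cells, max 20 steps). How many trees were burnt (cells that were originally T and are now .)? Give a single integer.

Answer: 17

Derivation:
Step 1: +5 fires, +2 burnt (F count now 5)
Step 2: +6 fires, +5 burnt (F count now 6)
Step 3: +4 fires, +6 burnt (F count now 4)
Step 4: +2 fires, +4 burnt (F count now 2)
Step 5: +0 fires, +2 burnt (F count now 0)
Fire out after step 5
Initially T: 18, now '.': 24
Total burnt (originally-T cells now '.'): 17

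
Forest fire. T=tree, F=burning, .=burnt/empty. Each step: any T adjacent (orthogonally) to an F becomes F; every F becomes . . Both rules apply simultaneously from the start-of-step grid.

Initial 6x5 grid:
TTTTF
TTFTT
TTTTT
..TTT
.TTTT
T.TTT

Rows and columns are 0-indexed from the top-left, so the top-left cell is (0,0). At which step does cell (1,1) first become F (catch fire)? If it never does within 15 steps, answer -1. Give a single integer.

Step 1: cell (1,1)='F' (+6 fires, +2 burnt)
  -> target ignites at step 1
Step 2: cell (1,1)='.' (+6 fires, +6 burnt)
Step 3: cell (1,1)='.' (+5 fires, +6 burnt)
Step 4: cell (1,1)='.' (+4 fires, +5 burnt)
Step 5: cell (1,1)='.' (+2 fires, +4 burnt)
Step 6: cell (1,1)='.' (+0 fires, +2 burnt)
  fire out at step 6

1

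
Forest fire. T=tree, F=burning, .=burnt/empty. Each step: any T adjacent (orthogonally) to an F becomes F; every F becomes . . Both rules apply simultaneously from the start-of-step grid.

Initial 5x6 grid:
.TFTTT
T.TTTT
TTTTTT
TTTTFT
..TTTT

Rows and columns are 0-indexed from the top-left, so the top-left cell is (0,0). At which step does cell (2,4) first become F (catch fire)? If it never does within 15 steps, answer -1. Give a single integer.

Step 1: cell (2,4)='F' (+7 fires, +2 burnt)
  -> target ignites at step 1
Step 2: cell (2,4)='.' (+9 fires, +7 burnt)
Step 3: cell (2,4)='.' (+5 fires, +9 burnt)
Step 4: cell (2,4)='.' (+2 fires, +5 burnt)
Step 5: cell (2,4)='.' (+1 fires, +2 burnt)
Step 6: cell (2,4)='.' (+0 fires, +1 burnt)
  fire out at step 6

1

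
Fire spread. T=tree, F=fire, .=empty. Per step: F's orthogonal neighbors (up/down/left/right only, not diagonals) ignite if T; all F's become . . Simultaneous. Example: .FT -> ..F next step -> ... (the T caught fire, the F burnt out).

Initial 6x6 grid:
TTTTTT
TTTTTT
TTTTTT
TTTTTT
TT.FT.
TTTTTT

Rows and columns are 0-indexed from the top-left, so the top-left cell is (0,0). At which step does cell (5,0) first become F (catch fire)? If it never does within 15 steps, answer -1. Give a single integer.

Step 1: cell (5,0)='T' (+3 fires, +1 burnt)
Step 2: cell (5,0)='T' (+5 fires, +3 burnt)
Step 3: cell (5,0)='T' (+7 fires, +5 burnt)
Step 4: cell (5,0)='F' (+8 fires, +7 burnt)
  -> target ignites at step 4
Step 5: cell (5,0)='.' (+6 fires, +8 burnt)
Step 6: cell (5,0)='.' (+3 fires, +6 burnt)
Step 7: cell (5,0)='.' (+1 fires, +3 burnt)
Step 8: cell (5,0)='.' (+0 fires, +1 burnt)
  fire out at step 8

4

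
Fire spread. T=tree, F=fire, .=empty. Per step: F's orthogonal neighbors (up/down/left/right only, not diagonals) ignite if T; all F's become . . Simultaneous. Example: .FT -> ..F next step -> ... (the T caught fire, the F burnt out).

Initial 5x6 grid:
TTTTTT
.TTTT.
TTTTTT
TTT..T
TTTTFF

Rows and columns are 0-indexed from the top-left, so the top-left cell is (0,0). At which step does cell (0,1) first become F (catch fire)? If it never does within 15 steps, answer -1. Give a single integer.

Step 1: cell (0,1)='T' (+2 fires, +2 burnt)
Step 2: cell (0,1)='T' (+2 fires, +2 burnt)
Step 3: cell (0,1)='T' (+3 fires, +2 burnt)
Step 4: cell (0,1)='T' (+5 fires, +3 burnt)
Step 5: cell (0,1)='T' (+5 fires, +5 burnt)
Step 6: cell (0,1)='T' (+5 fires, +5 burnt)
Step 7: cell (0,1)='F' (+1 fires, +5 burnt)
  -> target ignites at step 7
Step 8: cell (0,1)='.' (+1 fires, +1 burnt)
Step 9: cell (0,1)='.' (+0 fires, +1 burnt)
  fire out at step 9

7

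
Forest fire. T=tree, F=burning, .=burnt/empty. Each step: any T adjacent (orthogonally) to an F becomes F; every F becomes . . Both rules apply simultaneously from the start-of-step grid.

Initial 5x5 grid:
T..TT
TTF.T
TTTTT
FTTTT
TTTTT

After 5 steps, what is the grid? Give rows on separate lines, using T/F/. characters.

Step 1: 5 trees catch fire, 2 burn out
  T..TT
  TF..T
  FTFTT
  .FTTT
  FTTTT
Step 2: 5 trees catch fire, 5 burn out
  T..TT
  F...T
  .F.FT
  ..FTT
  .FTTT
Step 3: 4 trees catch fire, 5 burn out
  F..TT
  ....T
  ....F
  ...FT
  ..FTT
Step 4: 3 trees catch fire, 4 burn out
  ...TT
  ....F
  .....
  ....F
  ...FT
Step 5: 2 trees catch fire, 3 burn out
  ...TF
  .....
  .....
  .....
  ....F

...TF
.....
.....
.....
....F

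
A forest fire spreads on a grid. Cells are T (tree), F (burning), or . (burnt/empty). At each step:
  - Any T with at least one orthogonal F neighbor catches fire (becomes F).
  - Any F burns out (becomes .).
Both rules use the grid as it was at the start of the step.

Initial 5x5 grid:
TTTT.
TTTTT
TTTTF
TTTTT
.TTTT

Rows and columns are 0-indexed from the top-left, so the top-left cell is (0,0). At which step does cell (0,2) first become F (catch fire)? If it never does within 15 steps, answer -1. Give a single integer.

Step 1: cell (0,2)='T' (+3 fires, +1 burnt)
Step 2: cell (0,2)='T' (+4 fires, +3 burnt)
Step 3: cell (0,2)='T' (+5 fires, +4 burnt)
Step 4: cell (0,2)='F' (+5 fires, +5 burnt)
  -> target ignites at step 4
Step 5: cell (0,2)='.' (+4 fires, +5 burnt)
Step 6: cell (0,2)='.' (+1 fires, +4 burnt)
Step 7: cell (0,2)='.' (+0 fires, +1 burnt)
  fire out at step 7

4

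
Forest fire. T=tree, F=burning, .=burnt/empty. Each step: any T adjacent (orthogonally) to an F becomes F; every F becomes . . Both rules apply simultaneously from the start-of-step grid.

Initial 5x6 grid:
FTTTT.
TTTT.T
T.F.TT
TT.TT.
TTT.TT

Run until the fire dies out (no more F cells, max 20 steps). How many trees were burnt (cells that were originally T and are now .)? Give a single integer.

Answer: 14

Derivation:
Step 1: +3 fires, +2 burnt (F count now 3)
Step 2: +4 fires, +3 burnt (F count now 4)
Step 3: +2 fires, +4 burnt (F count now 2)
Step 4: +3 fires, +2 burnt (F count now 3)
Step 5: +1 fires, +3 burnt (F count now 1)
Step 6: +1 fires, +1 burnt (F count now 1)
Step 7: +0 fires, +1 burnt (F count now 0)
Fire out after step 7
Initially T: 21, now '.': 23
Total burnt (originally-T cells now '.'): 14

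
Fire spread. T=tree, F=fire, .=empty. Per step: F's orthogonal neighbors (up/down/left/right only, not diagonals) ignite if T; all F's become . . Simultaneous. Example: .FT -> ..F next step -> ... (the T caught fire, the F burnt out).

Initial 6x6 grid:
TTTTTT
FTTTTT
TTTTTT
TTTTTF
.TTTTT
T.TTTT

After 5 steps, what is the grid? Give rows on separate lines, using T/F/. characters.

Step 1: 6 trees catch fire, 2 burn out
  FTTTTT
  .FTTTT
  FTTTTF
  TTTTF.
  .TTTTF
  T.TTTT
Step 2: 9 trees catch fire, 6 burn out
  .FTTTT
  ..FTTF
  .FTTF.
  FTTF..
  .TTTF.
  T.TTTF
Step 3: 10 trees catch fire, 9 burn out
  ..FTTF
  ...FF.
  ..FF..
  .FF...
  .TTF..
  T.TTF.
Step 4: 5 trees catch fire, 10 burn out
  ...FF.
  ......
  ......
  ......
  .FF...
  T.TF..
Step 5: 1 trees catch fire, 5 burn out
  ......
  ......
  ......
  ......
  ......
  T.F...

......
......
......
......
......
T.F...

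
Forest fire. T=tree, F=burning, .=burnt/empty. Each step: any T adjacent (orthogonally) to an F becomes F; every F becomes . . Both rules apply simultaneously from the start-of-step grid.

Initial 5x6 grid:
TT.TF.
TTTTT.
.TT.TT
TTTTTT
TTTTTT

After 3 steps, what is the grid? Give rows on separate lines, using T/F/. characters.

Step 1: 2 trees catch fire, 1 burn out
  TT.F..
  TTTTF.
  .TT.TT
  TTTTTT
  TTTTTT
Step 2: 2 trees catch fire, 2 burn out
  TT....
  TTTF..
  .TT.FT
  TTTTTT
  TTTTTT
Step 3: 3 trees catch fire, 2 burn out
  TT....
  TTF...
  .TT..F
  TTTTFT
  TTTTTT

TT....
TTF...
.TT..F
TTTTFT
TTTTTT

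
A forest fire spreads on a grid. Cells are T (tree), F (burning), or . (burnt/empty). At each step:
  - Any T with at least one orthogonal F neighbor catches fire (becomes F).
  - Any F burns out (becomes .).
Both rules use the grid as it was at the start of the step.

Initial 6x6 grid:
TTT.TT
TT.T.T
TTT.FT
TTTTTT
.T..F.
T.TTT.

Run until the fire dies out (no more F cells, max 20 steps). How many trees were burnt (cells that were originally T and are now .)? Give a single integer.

Step 1: +3 fires, +2 burnt (F count now 3)
Step 2: +4 fires, +3 burnt (F count now 4)
Step 3: +3 fires, +4 burnt (F count now 3)
Step 4: +3 fires, +3 burnt (F count now 3)
Step 5: +3 fires, +3 burnt (F count now 3)
Step 6: +2 fires, +3 burnt (F count now 2)
Step 7: +2 fires, +2 burnt (F count now 2)
Step 8: +2 fires, +2 burnt (F count now 2)
Step 9: +0 fires, +2 burnt (F count now 0)
Fire out after step 9
Initially T: 24, now '.': 34
Total burnt (originally-T cells now '.'): 22

Answer: 22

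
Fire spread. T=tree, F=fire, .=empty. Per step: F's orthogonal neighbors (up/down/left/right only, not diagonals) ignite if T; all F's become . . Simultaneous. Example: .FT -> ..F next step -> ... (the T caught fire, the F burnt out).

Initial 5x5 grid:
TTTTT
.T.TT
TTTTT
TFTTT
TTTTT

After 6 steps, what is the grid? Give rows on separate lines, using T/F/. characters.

Step 1: 4 trees catch fire, 1 burn out
  TTTTT
  .T.TT
  TFTTT
  F.FTT
  TFTTT
Step 2: 6 trees catch fire, 4 burn out
  TTTTT
  .F.TT
  F.FTT
  ...FT
  F.FTT
Step 3: 4 trees catch fire, 6 burn out
  TFTTT
  ...TT
  ...FT
  ....F
  ...FT
Step 4: 5 trees catch fire, 4 burn out
  F.FTT
  ...FT
  ....F
  .....
  ....F
Step 5: 2 trees catch fire, 5 burn out
  ...FT
  ....F
  .....
  .....
  .....
Step 6: 1 trees catch fire, 2 burn out
  ....F
  .....
  .....
  .....
  .....

....F
.....
.....
.....
.....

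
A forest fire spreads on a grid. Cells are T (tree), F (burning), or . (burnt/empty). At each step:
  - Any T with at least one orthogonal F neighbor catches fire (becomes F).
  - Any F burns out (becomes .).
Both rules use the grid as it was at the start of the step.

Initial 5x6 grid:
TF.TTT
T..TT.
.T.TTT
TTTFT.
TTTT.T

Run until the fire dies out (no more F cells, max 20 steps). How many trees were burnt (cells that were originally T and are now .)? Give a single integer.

Answer: 19

Derivation:
Step 1: +5 fires, +2 burnt (F count now 5)
Step 2: +5 fires, +5 burnt (F count now 5)
Step 3: +6 fires, +5 burnt (F count now 6)
Step 4: +2 fires, +6 burnt (F count now 2)
Step 5: +1 fires, +2 burnt (F count now 1)
Step 6: +0 fires, +1 burnt (F count now 0)
Fire out after step 6
Initially T: 20, now '.': 29
Total burnt (originally-T cells now '.'): 19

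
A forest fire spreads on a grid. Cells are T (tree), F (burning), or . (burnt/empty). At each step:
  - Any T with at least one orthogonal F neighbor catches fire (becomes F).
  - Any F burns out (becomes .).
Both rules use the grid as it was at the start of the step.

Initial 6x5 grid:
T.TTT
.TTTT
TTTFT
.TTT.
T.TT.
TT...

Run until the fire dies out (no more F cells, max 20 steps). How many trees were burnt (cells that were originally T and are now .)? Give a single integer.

Step 1: +4 fires, +1 burnt (F count now 4)
Step 2: +6 fires, +4 burnt (F count now 6)
Step 3: +6 fires, +6 burnt (F count now 6)
Step 4: +0 fires, +6 burnt (F count now 0)
Fire out after step 4
Initially T: 20, now '.': 26
Total burnt (originally-T cells now '.'): 16

Answer: 16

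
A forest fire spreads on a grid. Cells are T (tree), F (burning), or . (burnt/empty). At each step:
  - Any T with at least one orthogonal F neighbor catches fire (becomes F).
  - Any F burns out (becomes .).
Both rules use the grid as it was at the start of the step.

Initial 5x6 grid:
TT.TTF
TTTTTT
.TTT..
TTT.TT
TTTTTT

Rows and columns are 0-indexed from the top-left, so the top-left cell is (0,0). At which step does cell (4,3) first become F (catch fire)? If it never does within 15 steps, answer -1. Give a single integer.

Step 1: cell (4,3)='T' (+2 fires, +1 burnt)
Step 2: cell (4,3)='T' (+2 fires, +2 burnt)
Step 3: cell (4,3)='T' (+1 fires, +2 burnt)
Step 4: cell (4,3)='T' (+2 fires, +1 burnt)
Step 5: cell (4,3)='T' (+2 fires, +2 burnt)
Step 6: cell (4,3)='T' (+4 fires, +2 burnt)
Step 7: cell (4,3)='T' (+3 fires, +4 burnt)
Step 8: cell (4,3)='F' (+3 fires, +3 burnt)
  -> target ignites at step 8
Step 9: cell (4,3)='.' (+2 fires, +3 burnt)
Step 10: cell (4,3)='.' (+2 fires, +2 burnt)
Step 11: cell (4,3)='.' (+1 fires, +2 burnt)
Step 12: cell (4,3)='.' (+0 fires, +1 burnt)
  fire out at step 12

8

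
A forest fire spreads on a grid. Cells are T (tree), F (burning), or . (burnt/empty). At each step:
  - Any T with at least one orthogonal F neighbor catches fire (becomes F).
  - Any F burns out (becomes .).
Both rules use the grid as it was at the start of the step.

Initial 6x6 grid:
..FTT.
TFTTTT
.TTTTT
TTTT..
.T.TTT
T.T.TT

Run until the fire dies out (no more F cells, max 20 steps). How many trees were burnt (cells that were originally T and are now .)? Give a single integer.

Step 1: +4 fires, +2 burnt (F count now 4)
Step 2: +4 fires, +4 burnt (F count now 4)
Step 3: +5 fires, +4 burnt (F count now 5)
Step 4: +3 fires, +5 burnt (F count now 3)
Step 5: +2 fires, +3 burnt (F count now 2)
Step 6: +1 fires, +2 burnt (F count now 1)
Step 7: +2 fires, +1 burnt (F count now 2)
Step 8: +1 fires, +2 burnt (F count now 1)
Step 9: +0 fires, +1 burnt (F count now 0)
Fire out after step 9
Initially T: 24, now '.': 34
Total burnt (originally-T cells now '.'): 22

Answer: 22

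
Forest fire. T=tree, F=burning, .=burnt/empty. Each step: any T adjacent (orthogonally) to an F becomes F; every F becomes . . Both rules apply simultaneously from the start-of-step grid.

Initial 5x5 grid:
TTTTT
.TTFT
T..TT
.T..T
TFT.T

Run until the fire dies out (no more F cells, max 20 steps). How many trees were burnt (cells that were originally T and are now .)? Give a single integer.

Answer: 15

Derivation:
Step 1: +7 fires, +2 burnt (F count now 7)
Step 2: +4 fires, +7 burnt (F count now 4)
Step 3: +2 fires, +4 burnt (F count now 2)
Step 4: +2 fires, +2 burnt (F count now 2)
Step 5: +0 fires, +2 burnt (F count now 0)
Fire out after step 5
Initially T: 16, now '.': 24
Total burnt (originally-T cells now '.'): 15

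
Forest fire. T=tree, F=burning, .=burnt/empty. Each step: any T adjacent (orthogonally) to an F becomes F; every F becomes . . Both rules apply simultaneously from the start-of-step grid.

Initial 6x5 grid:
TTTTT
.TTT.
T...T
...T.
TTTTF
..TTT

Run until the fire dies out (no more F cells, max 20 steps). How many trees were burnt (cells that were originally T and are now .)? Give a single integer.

Answer: 8

Derivation:
Step 1: +2 fires, +1 burnt (F count now 2)
Step 2: +3 fires, +2 burnt (F count now 3)
Step 3: +2 fires, +3 burnt (F count now 2)
Step 4: +1 fires, +2 burnt (F count now 1)
Step 5: +0 fires, +1 burnt (F count now 0)
Fire out after step 5
Initially T: 18, now '.': 20
Total burnt (originally-T cells now '.'): 8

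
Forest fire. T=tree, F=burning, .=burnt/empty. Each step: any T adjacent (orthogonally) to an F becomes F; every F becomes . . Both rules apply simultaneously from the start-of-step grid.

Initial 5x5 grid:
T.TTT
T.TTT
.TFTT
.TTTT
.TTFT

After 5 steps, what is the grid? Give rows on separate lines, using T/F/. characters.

Step 1: 7 trees catch fire, 2 burn out
  T.TTT
  T.FTT
  .F.FT
  .TFFT
  .TF.F
Step 2: 6 trees catch fire, 7 burn out
  T.FTT
  T..FT
  ....F
  .F..F
  .F...
Step 3: 2 trees catch fire, 6 burn out
  T..FT
  T...F
  .....
  .....
  .....
Step 4: 1 trees catch fire, 2 burn out
  T...F
  T....
  .....
  .....
  .....
Step 5: 0 trees catch fire, 1 burn out
  T....
  T....
  .....
  .....
  .....

T....
T....
.....
.....
.....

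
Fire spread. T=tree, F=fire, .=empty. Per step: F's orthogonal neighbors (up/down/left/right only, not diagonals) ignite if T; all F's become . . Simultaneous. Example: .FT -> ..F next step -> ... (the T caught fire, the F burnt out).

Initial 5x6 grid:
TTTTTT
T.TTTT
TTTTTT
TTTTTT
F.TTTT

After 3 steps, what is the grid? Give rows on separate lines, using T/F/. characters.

Step 1: 1 trees catch fire, 1 burn out
  TTTTTT
  T.TTTT
  TTTTTT
  FTTTTT
  ..TTTT
Step 2: 2 trees catch fire, 1 burn out
  TTTTTT
  T.TTTT
  FTTTTT
  .FTTTT
  ..TTTT
Step 3: 3 trees catch fire, 2 burn out
  TTTTTT
  F.TTTT
  .FTTTT
  ..FTTT
  ..TTTT

TTTTTT
F.TTTT
.FTTTT
..FTTT
..TTTT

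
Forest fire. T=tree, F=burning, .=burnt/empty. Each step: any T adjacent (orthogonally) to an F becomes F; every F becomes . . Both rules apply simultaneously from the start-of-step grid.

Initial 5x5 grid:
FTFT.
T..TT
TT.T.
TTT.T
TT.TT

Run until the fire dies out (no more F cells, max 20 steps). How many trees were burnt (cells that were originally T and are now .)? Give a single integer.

Answer: 13

Derivation:
Step 1: +3 fires, +2 burnt (F count now 3)
Step 2: +2 fires, +3 burnt (F count now 2)
Step 3: +4 fires, +2 burnt (F count now 4)
Step 4: +2 fires, +4 burnt (F count now 2)
Step 5: +2 fires, +2 burnt (F count now 2)
Step 6: +0 fires, +2 burnt (F count now 0)
Fire out after step 6
Initially T: 16, now '.': 22
Total burnt (originally-T cells now '.'): 13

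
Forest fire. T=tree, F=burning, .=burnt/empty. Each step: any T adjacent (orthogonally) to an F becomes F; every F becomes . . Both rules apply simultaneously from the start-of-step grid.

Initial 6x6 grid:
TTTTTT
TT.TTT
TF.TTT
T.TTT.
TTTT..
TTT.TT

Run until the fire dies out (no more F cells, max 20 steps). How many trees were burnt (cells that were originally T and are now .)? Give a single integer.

Answer: 26

Derivation:
Step 1: +2 fires, +1 burnt (F count now 2)
Step 2: +3 fires, +2 burnt (F count now 3)
Step 3: +3 fires, +3 burnt (F count now 3)
Step 4: +3 fires, +3 burnt (F count now 3)
Step 5: +4 fires, +3 burnt (F count now 4)
Step 6: +6 fires, +4 burnt (F count now 6)
Step 7: +3 fires, +6 burnt (F count now 3)
Step 8: +2 fires, +3 burnt (F count now 2)
Step 9: +0 fires, +2 burnt (F count now 0)
Fire out after step 9
Initially T: 28, now '.': 34
Total burnt (originally-T cells now '.'): 26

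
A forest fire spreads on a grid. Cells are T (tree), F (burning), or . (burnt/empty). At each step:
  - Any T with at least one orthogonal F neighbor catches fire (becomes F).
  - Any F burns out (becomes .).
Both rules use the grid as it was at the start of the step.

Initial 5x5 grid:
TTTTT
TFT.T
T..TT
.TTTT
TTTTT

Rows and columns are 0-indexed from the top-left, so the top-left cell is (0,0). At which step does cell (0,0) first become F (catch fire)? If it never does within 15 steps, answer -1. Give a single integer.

Step 1: cell (0,0)='T' (+3 fires, +1 burnt)
Step 2: cell (0,0)='F' (+3 fires, +3 burnt)
  -> target ignites at step 2
Step 3: cell (0,0)='.' (+1 fires, +3 burnt)
Step 4: cell (0,0)='.' (+1 fires, +1 burnt)
Step 5: cell (0,0)='.' (+1 fires, +1 burnt)
Step 6: cell (0,0)='.' (+1 fires, +1 burnt)
Step 7: cell (0,0)='.' (+2 fires, +1 burnt)
Step 8: cell (0,0)='.' (+2 fires, +2 burnt)
Step 9: cell (0,0)='.' (+2 fires, +2 burnt)
Step 10: cell (0,0)='.' (+2 fires, +2 burnt)
Step 11: cell (0,0)='.' (+1 fires, +2 burnt)
Step 12: cell (0,0)='.' (+1 fires, +1 burnt)
Step 13: cell (0,0)='.' (+0 fires, +1 burnt)
  fire out at step 13

2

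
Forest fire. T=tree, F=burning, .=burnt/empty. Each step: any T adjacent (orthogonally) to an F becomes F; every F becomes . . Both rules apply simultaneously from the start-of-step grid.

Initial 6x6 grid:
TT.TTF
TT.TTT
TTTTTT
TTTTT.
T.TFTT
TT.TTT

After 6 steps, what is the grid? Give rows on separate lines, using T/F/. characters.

Step 1: 6 trees catch fire, 2 burn out
  TT.TF.
  TT.TTF
  TTTTTT
  TTTFT.
  T.F.FT
  TT.FTT
Step 2: 8 trees catch fire, 6 burn out
  TT.F..
  TT.TF.
  TTTFTF
  TTF.F.
  T....F
  TT..FT
Step 3: 5 trees catch fire, 8 burn out
  TT....
  TT.F..
  TTF.F.
  TF....
  T.....
  TT...F
Step 4: 2 trees catch fire, 5 burn out
  TT....
  TT....
  TF....
  F.....
  T.....
  TT....
Step 5: 3 trees catch fire, 2 burn out
  TT....
  TF....
  F.....
  ......
  F.....
  TT....
Step 6: 3 trees catch fire, 3 burn out
  TF....
  F.....
  ......
  ......
  ......
  FT....

TF....
F.....
......
......
......
FT....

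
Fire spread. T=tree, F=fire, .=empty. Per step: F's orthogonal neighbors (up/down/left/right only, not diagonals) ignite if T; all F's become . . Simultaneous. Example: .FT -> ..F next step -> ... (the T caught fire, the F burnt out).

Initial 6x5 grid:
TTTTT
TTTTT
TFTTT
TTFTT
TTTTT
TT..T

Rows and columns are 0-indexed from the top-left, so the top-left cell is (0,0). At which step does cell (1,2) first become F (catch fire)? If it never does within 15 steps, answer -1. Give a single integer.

Step 1: cell (1,2)='T' (+6 fires, +2 burnt)
Step 2: cell (1,2)='F' (+8 fires, +6 burnt)
  -> target ignites at step 2
Step 3: cell (1,2)='.' (+7 fires, +8 burnt)
Step 4: cell (1,2)='.' (+4 fires, +7 burnt)
Step 5: cell (1,2)='.' (+1 fires, +4 burnt)
Step 6: cell (1,2)='.' (+0 fires, +1 burnt)
  fire out at step 6

2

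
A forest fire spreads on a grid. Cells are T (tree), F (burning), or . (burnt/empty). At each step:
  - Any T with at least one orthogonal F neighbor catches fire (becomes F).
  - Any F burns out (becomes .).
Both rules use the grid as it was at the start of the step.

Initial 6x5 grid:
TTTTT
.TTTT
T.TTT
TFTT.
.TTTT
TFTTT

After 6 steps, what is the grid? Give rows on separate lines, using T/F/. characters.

Step 1: 5 trees catch fire, 2 burn out
  TTTTT
  .TTTT
  T.TTT
  F.FT.
  .FTTT
  F.FTT
Step 2: 5 trees catch fire, 5 burn out
  TTTTT
  .TTTT
  F.FTT
  ...F.
  ..FTT
  ...FT
Step 3: 4 trees catch fire, 5 burn out
  TTTTT
  .TFTT
  ...FT
  .....
  ...FT
  ....F
Step 4: 5 trees catch fire, 4 burn out
  TTFTT
  .F.FT
  ....F
  .....
  ....F
  .....
Step 5: 3 trees catch fire, 5 burn out
  TF.FT
  ....F
  .....
  .....
  .....
  .....
Step 6: 2 trees catch fire, 3 burn out
  F...F
  .....
  .....
  .....
  .....
  .....

F...F
.....
.....
.....
.....
.....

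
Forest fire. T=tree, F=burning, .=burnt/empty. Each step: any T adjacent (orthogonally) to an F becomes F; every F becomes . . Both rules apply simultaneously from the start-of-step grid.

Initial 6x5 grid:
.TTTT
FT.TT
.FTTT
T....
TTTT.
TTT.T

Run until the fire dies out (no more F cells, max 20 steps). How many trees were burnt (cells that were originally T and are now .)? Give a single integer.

Step 1: +2 fires, +2 burnt (F count now 2)
Step 2: +2 fires, +2 burnt (F count now 2)
Step 3: +3 fires, +2 burnt (F count now 3)
Step 4: +2 fires, +3 burnt (F count now 2)
Step 5: +1 fires, +2 burnt (F count now 1)
Step 6: +0 fires, +1 burnt (F count now 0)
Fire out after step 6
Initially T: 19, now '.': 21
Total burnt (originally-T cells now '.'): 10

Answer: 10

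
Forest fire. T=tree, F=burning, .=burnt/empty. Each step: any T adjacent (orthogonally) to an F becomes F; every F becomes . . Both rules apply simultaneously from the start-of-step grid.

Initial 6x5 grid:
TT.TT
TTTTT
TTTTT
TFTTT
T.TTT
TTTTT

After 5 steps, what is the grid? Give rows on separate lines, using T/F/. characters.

Step 1: 3 trees catch fire, 1 burn out
  TT.TT
  TTTTT
  TFTTT
  F.FTT
  T.TTT
  TTTTT
Step 2: 6 trees catch fire, 3 burn out
  TT.TT
  TFTTT
  F.FTT
  ...FT
  F.FTT
  TTTTT
Step 3: 8 trees catch fire, 6 burn out
  TF.TT
  F.FTT
  ...FT
  ....F
  ...FT
  FTFTT
Step 4: 6 trees catch fire, 8 burn out
  F..TT
  ...FT
  ....F
  .....
  ....F
  .F.FT
Step 5: 3 trees catch fire, 6 burn out
  ...FT
  ....F
  .....
  .....
  .....
  ....F

...FT
....F
.....
.....
.....
....F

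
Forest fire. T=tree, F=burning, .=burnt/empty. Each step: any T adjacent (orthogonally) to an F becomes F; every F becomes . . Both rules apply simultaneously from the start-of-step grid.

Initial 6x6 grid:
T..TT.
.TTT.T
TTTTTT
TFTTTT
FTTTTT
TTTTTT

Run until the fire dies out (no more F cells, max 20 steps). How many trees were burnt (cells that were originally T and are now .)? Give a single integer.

Step 1: +5 fires, +2 burnt (F count now 5)
Step 2: +6 fires, +5 burnt (F count now 6)
Step 3: +5 fires, +6 burnt (F count now 5)
Step 4: +5 fires, +5 burnt (F count now 5)
Step 5: +4 fires, +5 burnt (F count now 4)
Step 6: +3 fires, +4 burnt (F count now 3)
Step 7: +0 fires, +3 burnt (F count now 0)
Fire out after step 7
Initially T: 29, now '.': 35
Total burnt (originally-T cells now '.'): 28

Answer: 28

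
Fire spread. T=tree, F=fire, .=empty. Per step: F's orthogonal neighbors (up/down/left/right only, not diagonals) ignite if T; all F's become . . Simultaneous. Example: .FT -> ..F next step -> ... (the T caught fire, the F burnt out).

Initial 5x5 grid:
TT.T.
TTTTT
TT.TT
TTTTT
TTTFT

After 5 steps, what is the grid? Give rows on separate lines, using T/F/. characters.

Step 1: 3 trees catch fire, 1 burn out
  TT.T.
  TTTTT
  TT.TT
  TTTFT
  TTF.F
Step 2: 4 trees catch fire, 3 burn out
  TT.T.
  TTTTT
  TT.FT
  TTF.F
  TF...
Step 3: 4 trees catch fire, 4 burn out
  TT.T.
  TTTFT
  TT..F
  TF...
  F....
Step 4: 5 trees catch fire, 4 burn out
  TT.F.
  TTF.F
  TF...
  F....
  .....
Step 5: 2 trees catch fire, 5 burn out
  TT...
  TF...
  F....
  .....
  .....

TT...
TF...
F....
.....
.....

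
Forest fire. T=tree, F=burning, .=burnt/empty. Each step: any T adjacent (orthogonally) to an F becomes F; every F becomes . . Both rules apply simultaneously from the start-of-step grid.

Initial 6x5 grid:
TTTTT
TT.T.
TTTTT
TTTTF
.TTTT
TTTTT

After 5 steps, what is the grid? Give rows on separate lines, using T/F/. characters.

Step 1: 3 trees catch fire, 1 burn out
  TTTTT
  TT.T.
  TTTTF
  TTTF.
  .TTTF
  TTTTT
Step 2: 4 trees catch fire, 3 burn out
  TTTTT
  TT.T.
  TTTF.
  TTF..
  .TTF.
  TTTTF
Step 3: 5 trees catch fire, 4 burn out
  TTTTT
  TT.F.
  TTF..
  TF...
  .TF..
  TTTF.
Step 4: 5 trees catch fire, 5 burn out
  TTTFT
  TT...
  TF...
  F....
  .F...
  TTF..
Step 5: 5 trees catch fire, 5 burn out
  TTF.F
  TF...
  F....
  .....
  .....
  TF...

TTF.F
TF...
F....
.....
.....
TF...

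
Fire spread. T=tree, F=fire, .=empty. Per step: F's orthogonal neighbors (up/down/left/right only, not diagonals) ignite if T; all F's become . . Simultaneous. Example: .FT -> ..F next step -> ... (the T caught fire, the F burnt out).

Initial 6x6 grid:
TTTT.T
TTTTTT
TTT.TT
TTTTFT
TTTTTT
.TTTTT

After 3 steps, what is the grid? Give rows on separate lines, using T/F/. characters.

Step 1: 4 trees catch fire, 1 burn out
  TTTT.T
  TTTTTT
  TTT.FT
  TTTF.F
  TTTTFT
  .TTTTT
Step 2: 6 trees catch fire, 4 burn out
  TTTT.T
  TTTTFT
  TTT..F
  TTF...
  TTTF.F
  .TTTFT
Step 3: 7 trees catch fire, 6 burn out
  TTTT.T
  TTTF.F
  TTF...
  TF....
  TTF...
  .TTF.F

TTTT.T
TTTF.F
TTF...
TF....
TTF...
.TTF.F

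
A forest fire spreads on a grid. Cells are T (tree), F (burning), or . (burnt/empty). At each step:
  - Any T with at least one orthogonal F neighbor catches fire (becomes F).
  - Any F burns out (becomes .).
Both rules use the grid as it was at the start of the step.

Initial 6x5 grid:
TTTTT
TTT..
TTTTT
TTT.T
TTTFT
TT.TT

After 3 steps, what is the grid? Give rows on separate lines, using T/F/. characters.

Step 1: 3 trees catch fire, 1 burn out
  TTTTT
  TTT..
  TTTTT
  TTT.T
  TTF.F
  TT.FT
Step 2: 4 trees catch fire, 3 burn out
  TTTTT
  TTT..
  TTTTT
  TTF.F
  TF...
  TT..F
Step 3: 5 trees catch fire, 4 burn out
  TTTTT
  TTT..
  TTFTF
  TF...
  F....
  TF...

TTTTT
TTT..
TTFTF
TF...
F....
TF...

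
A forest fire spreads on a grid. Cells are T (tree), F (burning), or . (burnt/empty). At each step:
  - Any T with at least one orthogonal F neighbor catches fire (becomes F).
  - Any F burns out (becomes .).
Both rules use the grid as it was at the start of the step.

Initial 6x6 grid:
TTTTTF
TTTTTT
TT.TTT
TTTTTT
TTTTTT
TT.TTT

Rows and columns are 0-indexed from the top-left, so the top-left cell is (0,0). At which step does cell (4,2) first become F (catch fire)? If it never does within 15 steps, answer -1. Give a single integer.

Step 1: cell (4,2)='T' (+2 fires, +1 burnt)
Step 2: cell (4,2)='T' (+3 fires, +2 burnt)
Step 3: cell (4,2)='T' (+4 fires, +3 burnt)
Step 4: cell (4,2)='T' (+5 fires, +4 burnt)
Step 5: cell (4,2)='T' (+5 fires, +5 burnt)
Step 6: cell (4,2)='T' (+5 fires, +5 burnt)
Step 7: cell (4,2)='F' (+4 fires, +5 burnt)
  -> target ignites at step 7
Step 8: cell (4,2)='.' (+2 fires, +4 burnt)
Step 9: cell (4,2)='.' (+2 fires, +2 burnt)
Step 10: cell (4,2)='.' (+1 fires, +2 burnt)
Step 11: cell (4,2)='.' (+0 fires, +1 burnt)
  fire out at step 11

7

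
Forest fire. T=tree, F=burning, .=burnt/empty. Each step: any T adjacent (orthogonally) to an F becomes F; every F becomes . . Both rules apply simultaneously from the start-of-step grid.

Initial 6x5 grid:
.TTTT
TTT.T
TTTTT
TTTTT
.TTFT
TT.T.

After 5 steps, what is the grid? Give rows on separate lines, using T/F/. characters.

Step 1: 4 trees catch fire, 1 burn out
  .TTTT
  TTT.T
  TTTTT
  TTTFT
  .TF.F
  TT.F.
Step 2: 4 trees catch fire, 4 burn out
  .TTTT
  TTT.T
  TTTFT
  TTF.F
  .F...
  TT...
Step 3: 4 trees catch fire, 4 burn out
  .TTTT
  TTT.T
  TTF.F
  TF...
  .....
  TF...
Step 4: 5 trees catch fire, 4 burn out
  .TTTT
  TTF.F
  TF...
  F....
  .....
  F....
Step 5: 4 trees catch fire, 5 burn out
  .TFTF
  TF...
  F....
  .....
  .....
  .....

.TFTF
TF...
F....
.....
.....
.....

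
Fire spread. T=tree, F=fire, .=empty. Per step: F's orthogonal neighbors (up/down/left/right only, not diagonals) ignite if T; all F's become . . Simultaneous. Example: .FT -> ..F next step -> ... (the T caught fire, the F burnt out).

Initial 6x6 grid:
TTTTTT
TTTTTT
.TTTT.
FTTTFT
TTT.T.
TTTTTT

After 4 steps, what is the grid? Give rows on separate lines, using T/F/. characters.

Step 1: 6 trees catch fire, 2 burn out
  TTTTTT
  TTTTTT
  .TTTF.
  .FTF.F
  FTT.F.
  TTTTTT
Step 2: 7 trees catch fire, 6 burn out
  TTTTTT
  TTTTFT
  .FTF..
  ..F...
  .FT...
  FTTTFT
Step 3: 9 trees catch fire, 7 burn out
  TTTTFT
  TFTF.F
  ..F...
  ......
  ..F...
  .FTF.F
Step 4: 6 trees catch fire, 9 burn out
  TFTF.F
  F.F...
  ......
  ......
  ......
  ..F...

TFTF.F
F.F...
......
......
......
..F...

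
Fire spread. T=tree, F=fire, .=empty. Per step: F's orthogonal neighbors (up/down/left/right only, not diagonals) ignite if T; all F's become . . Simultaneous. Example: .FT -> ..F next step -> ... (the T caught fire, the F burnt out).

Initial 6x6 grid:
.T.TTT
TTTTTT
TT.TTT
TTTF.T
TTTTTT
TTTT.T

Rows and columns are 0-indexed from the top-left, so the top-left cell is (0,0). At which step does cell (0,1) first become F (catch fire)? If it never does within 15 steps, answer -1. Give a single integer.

Step 1: cell (0,1)='T' (+3 fires, +1 burnt)
Step 2: cell (0,1)='T' (+6 fires, +3 burnt)
Step 3: cell (0,1)='T' (+9 fires, +6 burnt)
Step 4: cell (0,1)='T' (+8 fires, +9 burnt)
Step 5: cell (0,1)='F' (+4 fires, +8 burnt)
  -> target ignites at step 5
Step 6: cell (0,1)='.' (+0 fires, +4 burnt)
  fire out at step 6

5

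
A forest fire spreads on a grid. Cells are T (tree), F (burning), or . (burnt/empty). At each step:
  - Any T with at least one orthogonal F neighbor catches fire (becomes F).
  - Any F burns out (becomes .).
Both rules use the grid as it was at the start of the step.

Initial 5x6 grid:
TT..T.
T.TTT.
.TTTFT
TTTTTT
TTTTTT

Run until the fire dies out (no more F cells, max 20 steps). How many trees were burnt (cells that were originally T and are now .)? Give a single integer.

Answer: 20

Derivation:
Step 1: +4 fires, +1 burnt (F count now 4)
Step 2: +6 fires, +4 burnt (F count now 6)
Step 3: +5 fires, +6 burnt (F count now 5)
Step 4: +2 fires, +5 burnt (F count now 2)
Step 5: +2 fires, +2 burnt (F count now 2)
Step 6: +1 fires, +2 burnt (F count now 1)
Step 7: +0 fires, +1 burnt (F count now 0)
Fire out after step 7
Initially T: 23, now '.': 27
Total burnt (originally-T cells now '.'): 20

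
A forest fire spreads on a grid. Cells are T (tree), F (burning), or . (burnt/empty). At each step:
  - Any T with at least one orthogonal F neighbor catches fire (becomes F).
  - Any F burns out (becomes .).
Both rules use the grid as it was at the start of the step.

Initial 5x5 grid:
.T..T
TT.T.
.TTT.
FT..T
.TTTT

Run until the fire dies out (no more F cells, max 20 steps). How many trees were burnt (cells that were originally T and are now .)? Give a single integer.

Step 1: +1 fires, +1 burnt (F count now 1)
Step 2: +2 fires, +1 burnt (F count now 2)
Step 3: +3 fires, +2 burnt (F count now 3)
Step 4: +4 fires, +3 burnt (F count now 4)
Step 5: +2 fires, +4 burnt (F count now 2)
Step 6: +1 fires, +2 burnt (F count now 1)
Step 7: +0 fires, +1 burnt (F count now 0)
Fire out after step 7
Initially T: 14, now '.': 24
Total burnt (originally-T cells now '.'): 13

Answer: 13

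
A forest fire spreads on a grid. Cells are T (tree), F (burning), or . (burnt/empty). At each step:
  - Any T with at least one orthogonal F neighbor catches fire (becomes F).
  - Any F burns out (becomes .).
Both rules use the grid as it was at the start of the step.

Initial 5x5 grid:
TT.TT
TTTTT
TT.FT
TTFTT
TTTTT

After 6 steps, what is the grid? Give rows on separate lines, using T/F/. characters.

Step 1: 5 trees catch fire, 2 burn out
  TT.TT
  TTTFT
  TT..F
  TF.FT
  TTFTT
Step 2: 8 trees catch fire, 5 burn out
  TT.FT
  TTF.F
  TF...
  F...F
  TF.FT
Step 3: 5 trees catch fire, 8 burn out
  TT..F
  TF...
  F....
  .....
  F...F
Step 4: 2 trees catch fire, 5 burn out
  TF...
  F....
  .....
  .....
  .....
Step 5: 1 trees catch fire, 2 burn out
  F....
  .....
  .....
  .....
  .....
Step 6: 0 trees catch fire, 1 burn out
  .....
  .....
  .....
  .....
  .....

.....
.....
.....
.....
.....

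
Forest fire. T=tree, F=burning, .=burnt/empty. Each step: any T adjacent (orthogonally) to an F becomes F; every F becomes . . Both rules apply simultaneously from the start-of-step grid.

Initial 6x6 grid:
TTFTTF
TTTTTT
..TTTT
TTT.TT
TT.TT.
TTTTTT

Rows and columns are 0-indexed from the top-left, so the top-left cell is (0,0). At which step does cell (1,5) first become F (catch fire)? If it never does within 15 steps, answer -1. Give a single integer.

Step 1: cell (1,5)='F' (+5 fires, +2 burnt)
  -> target ignites at step 1
Step 2: cell (1,5)='.' (+6 fires, +5 burnt)
Step 3: cell (1,5)='.' (+5 fires, +6 burnt)
Step 4: cell (1,5)='.' (+2 fires, +5 burnt)
Step 5: cell (1,5)='.' (+3 fires, +2 burnt)
Step 6: cell (1,5)='.' (+4 fires, +3 burnt)
Step 7: cell (1,5)='.' (+4 fires, +4 burnt)
Step 8: cell (1,5)='.' (+0 fires, +4 burnt)
  fire out at step 8

1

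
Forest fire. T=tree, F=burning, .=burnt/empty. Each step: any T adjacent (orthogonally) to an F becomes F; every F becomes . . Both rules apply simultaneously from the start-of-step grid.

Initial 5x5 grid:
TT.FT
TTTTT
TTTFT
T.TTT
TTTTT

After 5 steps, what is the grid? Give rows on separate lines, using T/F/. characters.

Step 1: 5 trees catch fire, 2 burn out
  TT..F
  TTTFT
  TTF.F
  T.TFT
  TTTTT
Step 2: 6 trees catch fire, 5 burn out
  TT...
  TTF.F
  TF...
  T.F.F
  TTTFT
Step 3: 4 trees catch fire, 6 burn out
  TT...
  TF...
  F....
  T....
  TTF.F
Step 4: 4 trees catch fire, 4 burn out
  TF...
  F....
  .....
  F....
  TF...
Step 5: 2 trees catch fire, 4 burn out
  F....
  .....
  .....
  .....
  F....

F....
.....
.....
.....
F....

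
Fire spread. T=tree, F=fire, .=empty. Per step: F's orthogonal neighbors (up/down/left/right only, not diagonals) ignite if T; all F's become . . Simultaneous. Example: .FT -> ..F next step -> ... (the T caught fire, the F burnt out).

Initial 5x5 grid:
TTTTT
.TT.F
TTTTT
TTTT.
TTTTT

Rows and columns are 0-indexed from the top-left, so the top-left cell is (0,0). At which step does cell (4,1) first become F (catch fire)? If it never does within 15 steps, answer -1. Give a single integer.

Step 1: cell (4,1)='T' (+2 fires, +1 burnt)
Step 2: cell (4,1)='T' (+2 fires, +2 burnt)
Step 3: cell (4,1)='T' (+3 fires, +2 burnt)
Step 4: cell (4,1)='T' (+5 fires, +3 burnt)
Step 5: cell (4,1)='T' (+6 fires, +5 burnt)
Step 6: cell (4,1)='F' (+2 fires, +6 burnt)
  -> target ignites at step 6
Step 7: cell (4,1)='.' (+1 fires, +2 burnt)
Step 8: cell (4,1)='.' (+0 fires, +1 burnt)
  fire out at step 8

6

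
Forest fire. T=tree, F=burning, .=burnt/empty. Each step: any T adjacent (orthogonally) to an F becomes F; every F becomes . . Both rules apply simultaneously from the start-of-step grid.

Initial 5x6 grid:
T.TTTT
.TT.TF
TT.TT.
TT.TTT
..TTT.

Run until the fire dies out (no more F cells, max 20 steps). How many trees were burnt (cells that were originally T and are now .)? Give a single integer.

Answer: 19

Derivation:
Step 1: +2 fires, +1 burnt (F count now 2)
Step 2: +2 fires, +2 burnt (F count now 2)
Step 3: +3 fires, +2 burnt (F count now 3)
Step 4: +4 fires, +3 burnt (F count now 4)
Step 5: +2 fires, +4 burnt (F count now 2)
Step 6: +2 fires, +2 burnt (F count now 2)
Step 7: +1 fires, +2 burnt (F count now 1)
Step 8: +2 fires, +1 burnt (F count now 2)
Step 9: +1 fires, +2 burnt (F count now 1)
Step 10: +0 fires, +1 burnt (F count now 0)
Fire out after step 10
Initially T: 20, now '.': 29
Total burnt (originally-T cells now '.'): 19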